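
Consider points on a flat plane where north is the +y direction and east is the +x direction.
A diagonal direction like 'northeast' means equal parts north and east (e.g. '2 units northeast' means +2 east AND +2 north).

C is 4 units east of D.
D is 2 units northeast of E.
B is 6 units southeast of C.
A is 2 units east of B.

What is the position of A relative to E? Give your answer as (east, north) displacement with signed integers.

Answer: A is at (east=14, north=-4) relative to E.

Derivation:
Place E at the origin (east=0, north=0).
  D is 2 units northeast of E: delta (east=+2, north=+2); D at (east=2, north=2).
  C is 4 units east of D: delta (east=+4, north=+0); C at (east=6, north=2).
  B is 6 units southeast of C: delta (east=+6, north=-6); B at (east=12, north=-4).
  A is 2 units east of B: delta (east=+2, north=+0); A at (east=14, north=-4).
Therefore A relative to E: (east=14, north=-4).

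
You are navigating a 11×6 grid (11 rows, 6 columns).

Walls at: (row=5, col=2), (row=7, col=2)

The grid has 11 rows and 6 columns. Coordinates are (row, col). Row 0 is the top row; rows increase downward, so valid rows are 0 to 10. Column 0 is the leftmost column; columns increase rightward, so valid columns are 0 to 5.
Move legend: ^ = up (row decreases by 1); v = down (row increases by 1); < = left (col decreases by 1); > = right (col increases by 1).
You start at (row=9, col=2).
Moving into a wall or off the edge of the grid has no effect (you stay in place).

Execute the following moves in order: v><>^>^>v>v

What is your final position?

Start: (row=9, col=2)
  v (down): (row=9, col=2) -> (row=10, col=2)
  > (right): (row=10, col=2) -> (row=10, col=3)
  < (left): (row=10, col=3) -> (row=10, col=2)
  > (right): (row=10, col=2) -> (row=10, col=3)
  ^ (up): (row=10, col=3) -> (row=9, col=3)
  > (right): (row=9, col=3) -> (row=9, col=4)
  ^ (up): (row=9, col=4) -> (row=8, col=4)
  > (right): (row=8, col=4) -> (row=8, col=5)
  v (down): (row=8, col=5) -> (row=9, col=5)
  > (right): blocked, stay at (row=9, col=5)
  v (down): (row=9, col=5) -> (row=10, col=5)
Final: (row=10, col=5)

Answer: Final position: (row=10, col=5)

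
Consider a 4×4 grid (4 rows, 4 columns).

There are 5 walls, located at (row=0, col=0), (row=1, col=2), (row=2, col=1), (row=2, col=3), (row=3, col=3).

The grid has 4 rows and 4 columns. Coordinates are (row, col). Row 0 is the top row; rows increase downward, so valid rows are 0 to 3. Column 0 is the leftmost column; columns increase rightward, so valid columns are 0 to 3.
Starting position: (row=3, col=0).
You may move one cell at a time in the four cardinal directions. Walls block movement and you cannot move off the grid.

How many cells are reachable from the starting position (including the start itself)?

BFS flood-fill from (row=3, col=0):
  Distance 0: (row=3, col=0)
  Distance 1: (row=2, col=0), (row=3, col=1)
  Distance 2: (row=1, col=0), (row=3, col=2)
  Distance 3: (row=1, col=1), (row=2, col=2)
  Distance 4: (row=0, col=1)
  Distance 5: (row=0, col=2)
  Distance 6: (row=0, col=3)
  Distance 7: (row=1, col=3)
Total reachable: 11 (grid has 11 open cells total)

Answer: Reachable cells: 11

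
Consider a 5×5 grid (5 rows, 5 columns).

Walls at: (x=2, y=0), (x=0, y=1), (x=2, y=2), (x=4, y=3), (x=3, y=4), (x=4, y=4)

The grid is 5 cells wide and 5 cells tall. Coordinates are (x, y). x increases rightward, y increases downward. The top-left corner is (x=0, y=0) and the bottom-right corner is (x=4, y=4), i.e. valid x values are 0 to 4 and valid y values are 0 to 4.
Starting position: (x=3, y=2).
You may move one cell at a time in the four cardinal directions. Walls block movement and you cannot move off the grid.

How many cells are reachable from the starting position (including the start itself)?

Answer: Reachable cells: 19

Derivation:
BFS flood-fill from (x=3, y=2):
  Distance 0: (x=3, y=2)
  Distance 1: (x=3, y=1), (x=4, y=2), (x=3, y=3)
  Distance 2: (x=3, y=0), (x=2, y=1), (x=4, y=1), (x=2, y=3)
  Distance 3: (x=4, y=0), (x=1, y=1), (x=1, y=3), (x=2, y=4)
  Distance 4: (x=1, y=0), (x=1, y=2), (x=0, y=3), (x=1, y=4)
  Distance 5: (x=0, y=0), (x=0, y=2), (x=0, y=4)
Total reachable: 19 (grid has 19 open cells total)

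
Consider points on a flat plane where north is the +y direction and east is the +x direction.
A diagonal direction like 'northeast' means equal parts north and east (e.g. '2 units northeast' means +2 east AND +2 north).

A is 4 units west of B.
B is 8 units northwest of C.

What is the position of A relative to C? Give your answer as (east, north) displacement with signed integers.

Place C at the origin (east=0, north=0).
  B is 8 units northwest of C: delta (east=-8, north=+8); B at (east=-8, north=8).
  A is 4 units west of B: delta (east=-4, north=+0); A at (east=-12, north=8).
Therefore A relative to C: (east=-12, north=8).

Answer: A is at (east=-12, north=8) relative to C.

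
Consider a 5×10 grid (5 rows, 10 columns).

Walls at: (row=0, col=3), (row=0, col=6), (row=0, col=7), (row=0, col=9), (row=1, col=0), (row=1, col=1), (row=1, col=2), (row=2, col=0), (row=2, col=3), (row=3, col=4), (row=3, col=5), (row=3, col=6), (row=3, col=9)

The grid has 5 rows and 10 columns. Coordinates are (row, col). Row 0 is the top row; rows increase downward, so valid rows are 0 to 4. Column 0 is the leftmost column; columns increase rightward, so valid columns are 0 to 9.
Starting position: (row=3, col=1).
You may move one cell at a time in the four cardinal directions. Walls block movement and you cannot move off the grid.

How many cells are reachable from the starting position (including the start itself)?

Answer: Reachable cells: 34

Derivation:
BFS flood-fill from (row=3, col=1):
  Distance 0: (row=3, col=1)
  Distance 1: (row=2, col=1), (row=3, col=0), (row=3, col=2), (row=4, col=1)
  Distance 2: (row=2, col=2), (row=3, col=3), (row=4, col=0), (row=4, col=2)
  Distance 3: (row=4, col=3)
  Distance 4: (row=4, col=4)
  Distance 5: (row=4, col=5)
  Distance 6: (row=4, col=6)
  Distance 7: (row=4, col=7)
  Distance 8: (row=3, col=7), (row=4, col=8)
  Distance 9: (row=2, col=7), (row=3, col=8), (row=4, col=9)
  Distance 10: (row=1, col=7), (row=2, col=6), (row=2, col=8)
  Distance 11: (row=1, col=6), (row=1, col=8), (row=2, col=5), (row=2, col=9)
  Distance 12: (row=0, col=8), (row=1, col=5), (row=1, col=9), (row=2, col=4)
  Distance 13: (row=0, col=5), (row=1, col=4)
  Distance 14: (row=0, col=4), (row=1, col=3)
Total reachable: 34 (grid has 37 open cells total)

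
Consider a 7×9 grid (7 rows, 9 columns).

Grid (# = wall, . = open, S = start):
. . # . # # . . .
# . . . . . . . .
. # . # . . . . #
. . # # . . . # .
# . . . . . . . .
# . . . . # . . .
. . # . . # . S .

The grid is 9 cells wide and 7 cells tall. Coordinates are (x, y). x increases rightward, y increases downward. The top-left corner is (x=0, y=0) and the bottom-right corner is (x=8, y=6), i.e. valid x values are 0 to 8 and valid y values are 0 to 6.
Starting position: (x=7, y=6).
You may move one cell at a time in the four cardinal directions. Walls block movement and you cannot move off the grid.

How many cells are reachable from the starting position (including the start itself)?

BFS flood-fill from (x=7, y=6):
  Distance 0: (x=7, y=6)
  Distance 1: (x=7, y=5), (x=6, y=6), (x=8, y=6)
  Distance 2: (x=7, y=4), (x=6, y=5), (x=8, y=5)
  Distance 3: (x=6, y=4), (x=8, y=4)
  Distance 4: (x=6, y=3), (x=8, y=3), (x=5, y=4)
  Distance 5: (x=6, y=2), (x=5, y=3), (x=4, y=4)
  Distance 6: (x=6, y=1), (x=5, y=2), (x=7, y=2), (x=4, y=3), (x=3, y=4), (x=4, y=5)
  Distance 7: (x=6, y=0), (x=5, y=1), (x=7, y=1), (x=4, y=2), (x=2, y=4), (x=3, y=5), (x=4, y=6)
  Distance 8: (x=7, y=0), (x=4, y=1), (x=8, y=1), (x=1, y=4), (x=2, y=5), (x=3, y=6)
  Distance 9: (x=8, y=0), (x=3, y=1), (x=1, y=3), (x=1, y=5)
  Distance 10: (x=3, y=0), (x=2, y=1), (x=0, y=3), (x=1, y=6)
  Distance 11: (x=1, y=1), (x=0, y=2), (x=2, y=2), (x=0, y=6)
  Distance 12: (x=1, y=0)
  Distance 13: (x=0, y=0)
Total reachable: 48 (grid has 48 open cells total)

Answer: Reachable cells: 48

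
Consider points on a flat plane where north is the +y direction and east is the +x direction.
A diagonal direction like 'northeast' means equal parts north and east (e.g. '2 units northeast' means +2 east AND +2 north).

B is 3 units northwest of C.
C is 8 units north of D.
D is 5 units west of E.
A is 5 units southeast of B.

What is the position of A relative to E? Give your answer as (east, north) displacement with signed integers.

Place E at the origin (east=0, north=0).
  D is 5 units west of E: delta (east=-5, north=+0); D at (east=-5, north=0).
  C is 8 units north of D: delta (east=+0, north=+8); C at (east=-5, north=8).
  B is 3 units northwest of C: delta (east=-3, north=+3); B at (east=-8, north=11).
  A is 5 units southeast of B: delta (east=+5, north=-5); A at (east=-3, north=6).
Therefore A relative to E: (east=-3, north=6).

Answer: A is at (east=-3, north=6) relative to E.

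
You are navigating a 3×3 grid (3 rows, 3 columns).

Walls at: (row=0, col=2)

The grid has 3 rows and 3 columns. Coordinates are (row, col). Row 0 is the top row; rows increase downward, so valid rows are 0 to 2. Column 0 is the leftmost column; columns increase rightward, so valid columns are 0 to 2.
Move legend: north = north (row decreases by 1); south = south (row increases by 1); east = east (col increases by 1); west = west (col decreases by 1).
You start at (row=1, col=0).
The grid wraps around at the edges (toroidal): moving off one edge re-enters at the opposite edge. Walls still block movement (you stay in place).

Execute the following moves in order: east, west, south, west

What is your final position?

Answer: Final position: (row=2, col=2)

Derivation:
Start: (row=1, col=0)
  east (east): (row=1, col=0) -> (row=1, col=1)
  west (west): (row=1, col=1) -> (row=1, col=0)
  south (south): (row=1, col=0) -> (row=2, col=0)
  west (west): (row=2, col=0) -> (row=2, col=2)
Final: (row=2, col=2)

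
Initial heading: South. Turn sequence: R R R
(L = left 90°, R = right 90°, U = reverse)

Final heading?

Answer: Final heading: East

Derivation:
Start: South
  R (right (90° clockwise)) -> West
  R (right (90° clockwise)) -> North
  R (right (90° clockwise)) -> East
Final: East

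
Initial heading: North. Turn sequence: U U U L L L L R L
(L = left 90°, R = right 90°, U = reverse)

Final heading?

Answer: Final heading: South

Derivation:
Start: North
  U (U-turn (180°)) -> South
  U (U-turn (180°)) -> North
  U (U-turn (180°)) -> South
  L (left (90° counter-clockwise)) -> East
  L (left (90° counter-clockwise)) -> North
  L (left (90° counter-clockwise)) -> West
  L (left (90° counter-clockwise)) -> South
  R (right (90° clockwise)) -> West
  L (left (90° counter-clockwise)) -> South
Final: South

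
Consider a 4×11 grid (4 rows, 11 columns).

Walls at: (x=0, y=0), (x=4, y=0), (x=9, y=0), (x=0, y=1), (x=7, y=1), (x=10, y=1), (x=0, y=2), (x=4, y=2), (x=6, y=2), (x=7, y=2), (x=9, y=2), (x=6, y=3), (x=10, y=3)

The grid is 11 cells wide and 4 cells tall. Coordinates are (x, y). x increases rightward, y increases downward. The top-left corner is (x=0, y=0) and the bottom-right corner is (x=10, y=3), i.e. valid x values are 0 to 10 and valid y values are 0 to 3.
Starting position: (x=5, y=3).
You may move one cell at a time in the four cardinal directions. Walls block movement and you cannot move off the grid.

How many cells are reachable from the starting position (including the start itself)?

BFS flood-fill from (x=5, y=3):
  Distance 0: (x=5, y=3)
  Distance 1: (x=5, y=2), (x=4, y=3)
  Distance 2: (x=5, y=1), (x=3, y=3)
  Distance 3: (x=5, y=0), (x=4, y=1), (x=6, y=1), (x=3, y=2), (x=2, y=3)
  Distance 4: (x=6, y=0), (x=3, y=1), (x=2, y=2), (x=1, y=3)
  Distance 5: (x=3, y=0), (x=7, y=0), (x=2, y=1), (x=1, y=2), (x=0, y=3)
  Distance 6: (x=2, y=0), (x=8, y=0), (x=1, y=1)
  Distance 7: (x=1, y=0), (x=8, y=1)
  Distance 8: (x=9, y=1), (x=8, y=2)
  Distance 9: (x=8, y=3)
  Distance 10: (x=7, y=3), (x=9, y=3)
Total reachable: 29 (grid has 31 open cells total)

Answer: Reachable cells: 29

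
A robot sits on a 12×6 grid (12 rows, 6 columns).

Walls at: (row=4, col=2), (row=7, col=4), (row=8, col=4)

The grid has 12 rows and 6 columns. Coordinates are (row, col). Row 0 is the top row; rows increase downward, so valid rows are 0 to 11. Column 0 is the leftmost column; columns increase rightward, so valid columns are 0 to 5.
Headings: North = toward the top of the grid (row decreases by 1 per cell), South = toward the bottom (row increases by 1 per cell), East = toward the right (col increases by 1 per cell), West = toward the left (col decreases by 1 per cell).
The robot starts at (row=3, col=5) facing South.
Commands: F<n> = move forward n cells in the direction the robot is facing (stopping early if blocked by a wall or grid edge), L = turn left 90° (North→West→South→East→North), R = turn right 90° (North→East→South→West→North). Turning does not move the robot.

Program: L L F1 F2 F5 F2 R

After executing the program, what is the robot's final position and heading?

Start: (row=3, col=5), facing South
  L: turn left, now facing East
  L: turn left, now facing North
  F1: move forward 1, now at (row=2, col=5)
  F2: move forward 2, now at (row=0, col=5)
  F5: move forward 0/5 (blocked), now at (row=0, col=5)
  F2: move forward 0/2 (blocked), now at (row=0, col=5)
  R: turn right, now facing East
Final: (row=0, col=5), facing East

Answer: Final position: (row=0, col=5), facing East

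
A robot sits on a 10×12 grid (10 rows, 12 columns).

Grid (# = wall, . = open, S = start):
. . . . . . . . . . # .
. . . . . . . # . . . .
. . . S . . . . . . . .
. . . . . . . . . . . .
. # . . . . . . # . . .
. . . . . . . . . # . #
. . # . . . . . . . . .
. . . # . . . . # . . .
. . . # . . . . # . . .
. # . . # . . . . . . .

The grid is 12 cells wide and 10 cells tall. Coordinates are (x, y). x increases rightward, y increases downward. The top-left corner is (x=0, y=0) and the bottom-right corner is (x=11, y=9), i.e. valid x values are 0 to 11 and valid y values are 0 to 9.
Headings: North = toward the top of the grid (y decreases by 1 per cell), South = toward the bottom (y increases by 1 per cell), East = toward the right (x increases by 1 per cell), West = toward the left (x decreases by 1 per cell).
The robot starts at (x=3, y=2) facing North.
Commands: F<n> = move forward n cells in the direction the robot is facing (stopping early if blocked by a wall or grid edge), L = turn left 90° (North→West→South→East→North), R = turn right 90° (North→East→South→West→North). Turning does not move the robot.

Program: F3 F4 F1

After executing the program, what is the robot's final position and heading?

Start: (x=3, y=2), facing North
  F3: move forward 2/3 (blocked), now at (x=3, y=0)
  F4: move forward 0/4 (blocked), now at (x=3, y=0)
  F1: move forward 0/1 (blocked), now at (x=3, y=0)
Final: (x=3, y=0), facing North

Answer: Final position: (x=3, y=0), facing North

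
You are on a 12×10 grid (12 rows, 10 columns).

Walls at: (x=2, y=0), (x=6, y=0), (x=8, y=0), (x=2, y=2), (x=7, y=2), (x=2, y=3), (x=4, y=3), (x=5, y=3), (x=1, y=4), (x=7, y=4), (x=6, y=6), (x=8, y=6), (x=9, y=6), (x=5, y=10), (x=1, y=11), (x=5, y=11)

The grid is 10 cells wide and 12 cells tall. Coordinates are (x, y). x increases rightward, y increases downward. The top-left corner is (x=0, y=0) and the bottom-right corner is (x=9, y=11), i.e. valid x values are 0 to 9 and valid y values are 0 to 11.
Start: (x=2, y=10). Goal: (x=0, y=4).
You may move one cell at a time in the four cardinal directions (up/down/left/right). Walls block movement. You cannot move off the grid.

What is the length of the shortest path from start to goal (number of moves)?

BFS from (x=2, y=10) until reaching (x=0, y=4):
  Distance 0: (x=2, y=10)
  Distance 1: (x=2, y=9), (x=1, y=10), (x=3, y=10), (x=2, y=11)
  Distance 2: (x=2, y=8), (x=1, y=9), (x=3, y=9), (x=0, y=10), (x=4, y=10), (x=3, y=11)
  Distance 3: (x=2, y=7), (x=1, y=8), (x=3, y=8), (x=0, y=9), (x=4, y=9), (x=0, y=11), (x=4, y=11)
  Distance 4: (x=2, y=6), (x=1, y=7), (x=3, y=7), (x=0, y=8), (x=4, y=8), (x=5, y=9)
  Distance 5: (x=2, y=5), (x=1, y=6), (x=3, y=6), (x=0, y=7), (x=4, y=7), (x=5, y=8), (x=6, y=9)
  Distance 6: (x=2, y=4), (x=1, y=5), (x=3, y=5), (x=0, y=6), (x=4, y=6), (x=5, y=7), (x=6, y=8), (x=7, y=9), (x=6, y=10)
  Distance 7: (x=3, y=4), (x=0, y=5), (x=4, y=5), (x=5, y=6), (x=6, y=7), (x=7, y=8), (x=8, y=9), (x=7, y=10), (x=6, y=11)
  Distance 8: (x=3, y=3), (x=0, y=4), (x=4, y=4), (x=5, y=5), (x=7, y=7), (x=8, y=8), (x=9, y=9), (x=8, y=10), (x=7, y=11)  <- goal reached here
One shortest path (8 moves): (x=2, y=10) -> (x=1, y=10) -> (x=0, y=10) -> (x=0, y=9) -> (x=0, y=8) -> (x=0, y=7) -> (x=0, y=6) -> (x=0, y=5) -> (x=0, y=4)

Answer: Shortest path length: 8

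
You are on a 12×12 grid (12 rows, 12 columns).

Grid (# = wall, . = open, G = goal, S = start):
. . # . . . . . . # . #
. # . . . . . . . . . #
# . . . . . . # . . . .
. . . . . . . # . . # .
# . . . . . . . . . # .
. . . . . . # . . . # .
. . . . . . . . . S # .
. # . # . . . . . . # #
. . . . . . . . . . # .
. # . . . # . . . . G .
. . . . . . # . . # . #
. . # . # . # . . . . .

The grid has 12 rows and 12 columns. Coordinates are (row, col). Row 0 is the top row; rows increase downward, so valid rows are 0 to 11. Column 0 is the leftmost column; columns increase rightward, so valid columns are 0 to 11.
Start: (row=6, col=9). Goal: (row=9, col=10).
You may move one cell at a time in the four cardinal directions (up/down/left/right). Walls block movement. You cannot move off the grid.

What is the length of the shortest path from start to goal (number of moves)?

BFS from (row=6, col=9) until reaching (row=9, col=10):
  Distance 0: (row=6, col=9)
  Distance 1: (row=5, col=9), (row=6, col=8), (row=7, col=9)
  Distance 2: (row=4, col=9), (row=5, col=8), (row=6, col=7), (row=7, col=8), (row=8, col=9)
  Distance 3: (row=3, col=9), (row=4, col=8), (row=5, col=7), (row=6, col=6), (row=7, col=7), (row=8, col=8), (row=9, col=9)
  Distance 4: (row=2, col=9), (row=3, col=8), (row=4, col=7), (row=6, col=5), (row=7, col=6), (row=8, col=7), (row=9, col=8), (row=9, col=10)  <- goal reached here
One shortest path (4 moves): (row=6, col=9) -> (row=7, col=9) -> (row=8, col=9) -> (row=9, col=9) -> (row=9, col=10)

Answer: Shortest path length: 4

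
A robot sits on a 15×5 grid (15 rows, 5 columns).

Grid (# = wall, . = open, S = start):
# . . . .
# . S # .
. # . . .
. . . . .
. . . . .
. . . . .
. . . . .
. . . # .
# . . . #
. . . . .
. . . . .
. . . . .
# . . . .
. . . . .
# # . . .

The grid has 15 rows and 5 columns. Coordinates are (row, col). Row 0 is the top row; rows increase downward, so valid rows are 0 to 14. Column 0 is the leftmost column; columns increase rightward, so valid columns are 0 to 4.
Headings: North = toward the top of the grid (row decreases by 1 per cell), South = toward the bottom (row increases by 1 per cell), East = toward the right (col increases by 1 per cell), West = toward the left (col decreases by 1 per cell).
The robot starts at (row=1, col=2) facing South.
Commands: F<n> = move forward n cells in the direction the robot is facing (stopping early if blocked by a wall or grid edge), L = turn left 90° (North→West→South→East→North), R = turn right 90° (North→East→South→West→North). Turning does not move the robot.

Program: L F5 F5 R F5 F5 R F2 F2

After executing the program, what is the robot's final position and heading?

Answer: Final position: (row=11, col=0), facing West

Derivation:
Start: (row=1, col=2), facing South
  L: turn left, now facing East
  F5: move forward 0/5 (blocked), now at (row=1, col=2)
  F5: move forward 0/5 (blocked), now at (row=1, col=2)
  R: turn right, now facing South
  F5: move forward 5, now at (row=6, col=2)
  F5: move forward 5, now at (row=11, col=2)
  R: turn right, now facing West
  F2: move forward 2, now at (row=11, col=0)
  F2: move forward 0/2 (blocked), now at (row=11, col=0)
Final: (row=11, col=0), facing West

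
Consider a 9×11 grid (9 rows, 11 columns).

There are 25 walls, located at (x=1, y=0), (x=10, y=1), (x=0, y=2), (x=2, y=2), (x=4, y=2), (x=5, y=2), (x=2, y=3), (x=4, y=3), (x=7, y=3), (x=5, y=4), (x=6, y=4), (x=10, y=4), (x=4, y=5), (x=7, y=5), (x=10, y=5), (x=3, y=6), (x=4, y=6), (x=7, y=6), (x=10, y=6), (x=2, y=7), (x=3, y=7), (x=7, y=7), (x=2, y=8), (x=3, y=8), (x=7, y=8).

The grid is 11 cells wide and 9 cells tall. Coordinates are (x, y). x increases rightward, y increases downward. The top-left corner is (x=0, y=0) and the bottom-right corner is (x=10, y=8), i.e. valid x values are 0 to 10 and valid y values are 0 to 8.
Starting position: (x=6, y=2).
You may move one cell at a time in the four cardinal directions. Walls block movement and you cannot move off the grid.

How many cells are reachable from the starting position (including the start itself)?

BFS flood-fill from (x=6, y=2):
  Distance 0: (x=6, y=2)
  Distance 1: (x=6, y=1), (x=7, y=2), (x=6, y=3)
  Distance 2: (x=6, y=0), (x=5, y=1), (x=7, y=1), (x=8, y=2), (x=5, y=3)
  Distance 3: (x=5, y=0), (x=7, y=0), (x=4, y=1), (x=8, y=1), (x=9, y=2), (x=8, y=3)
  Distance 4: (x=4, y=0), (x=8, y=0), (x=3, y=1), (x=9, y=1), (x=10, y=2), (x=9, y=3), (x=8, y=4)
  Distance 5: (x=3, y=0), (x=9, y=0), (x=2, y=1), (x=3, y=2), (x=10, y=3), (x=7, y=4), (x=9, y=4), (x=8, y=5)
  Distance 6: (x=2, y=0), (x=10, y=0), (x=1, y=1), (x=3, y=3), (x=9, y=5), (x=8, y=6)
  Distance 7: (x=0, y=1), (x=1, y=2), (x=3, y=4), (x=9, y=6), (x=8, y=7)
  Distance 8: (x=0, y=0), (x=1, y=3), (x=2, y=4), (x=4, y=4), (x=3, y=5), (x=9, y=7), (x=8, y=8)
  Distance 9: (x=0, y=3), (x=1, y=4), (x=2, y=5), (x=10, y=7), (x=9, y=8)
  Distance 10: (x=0, y=4), (x=1, y=5), (x=2, y=6), (x=10, y=8)
  Distance 11: (x=0, y=5), (x=1, y=6)
  Distance 12: (x=0, y=6), (x=1, y=7)
  Distance 13: (x=0, y=7), (x=1, y=8)
  Distance 14: (x=0, y=8)
Total reachable: 64 (grid has 74 open cells total)

Answer: Reachable cells: 64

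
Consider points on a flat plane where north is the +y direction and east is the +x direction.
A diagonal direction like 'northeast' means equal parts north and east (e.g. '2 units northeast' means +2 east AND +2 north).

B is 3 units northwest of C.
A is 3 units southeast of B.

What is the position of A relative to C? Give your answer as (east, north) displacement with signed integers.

Answer: A is at (east=0, north=0) relative to C.

Derivation:
Place C at the origin (east=0, north=0).
  B is 3 units northwest of C: delta (east=-3, north=+3); B at (east=-3, north=3).
  A is 3 units southeast of B: delta (east=+3, north=-3); A at (east=0, north=0).
Therefore A relative to C: (east=0, north=0).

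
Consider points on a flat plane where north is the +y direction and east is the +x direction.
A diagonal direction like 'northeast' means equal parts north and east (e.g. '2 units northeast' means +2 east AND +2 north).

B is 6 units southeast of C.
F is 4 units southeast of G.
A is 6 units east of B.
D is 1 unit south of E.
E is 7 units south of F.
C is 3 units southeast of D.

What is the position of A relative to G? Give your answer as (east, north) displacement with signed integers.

Answer: A is at (east=19, north=-21) relative to G.

Derivation:
Place G at the origin (east=0, north=0).
  F is 4 units southeast of G: delta (east=+4, north=-4); F at (east=4, north=-4).
  E is 7 units south of F: delta (east=+0, north=-7); E at (east=4, north=-11).
  D is 1 unit south of E: delta (east=+0, north=-1); D at (east=4, north=-12).
  C is 3 units southeast of D: delta (east=+3, north=-3); C at (east=7, north=-15).
  B is 6 units southeast of C: delta (east=+6, north=-6); B at (east=13, north=-21).
  A is 6 units east of B: delta (east=+6, north=+0); A at (east=19, north=-21).
Therefore A relative to G: (east=19, north=-21).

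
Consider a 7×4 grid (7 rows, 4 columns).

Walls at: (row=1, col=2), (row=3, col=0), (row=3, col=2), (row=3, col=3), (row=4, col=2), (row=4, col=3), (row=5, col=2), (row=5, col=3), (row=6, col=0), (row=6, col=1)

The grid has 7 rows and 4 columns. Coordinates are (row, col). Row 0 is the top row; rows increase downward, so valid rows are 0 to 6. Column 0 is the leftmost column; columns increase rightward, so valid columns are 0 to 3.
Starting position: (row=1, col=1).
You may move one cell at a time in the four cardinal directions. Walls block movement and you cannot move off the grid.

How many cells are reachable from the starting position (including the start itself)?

BFS flood-fill from (row=1, col=1):
  Distance 0: (row=1, col=1)
  Distance 1: (row=0, col=1), (row=1, col=0), (row=2, col=1)
  Distance 2: (row=0, col=0), (row=0, col=2), (row=2, col=0), (row=2, col=2), (row=3, col=1)
  Distance 3: (row=0, col=3), (row=2, col=3), (row=4, col=1)
  Distance 4: (row=1, col=3), (row=4, col=0), (row=5, col=1)
  Distance 5: (row=5, col=0)
Total reachable: 16 (grid has 18 open cells total)

Answer: Reachable cells: 16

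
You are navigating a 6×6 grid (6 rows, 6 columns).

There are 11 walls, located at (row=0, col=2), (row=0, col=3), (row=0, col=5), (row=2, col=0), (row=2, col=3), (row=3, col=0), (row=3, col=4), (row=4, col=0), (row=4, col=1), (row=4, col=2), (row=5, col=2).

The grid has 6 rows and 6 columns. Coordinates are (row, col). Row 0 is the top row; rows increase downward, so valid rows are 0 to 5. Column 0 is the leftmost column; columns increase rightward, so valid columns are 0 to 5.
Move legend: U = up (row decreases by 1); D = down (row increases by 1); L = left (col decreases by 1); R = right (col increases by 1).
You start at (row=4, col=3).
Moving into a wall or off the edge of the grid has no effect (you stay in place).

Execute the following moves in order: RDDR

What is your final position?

Answer: Final position: (row=5, col=5)

Derivation:
Start: (row=4, col=3)
  R (right): (row=4, col=3) -> (row=4, col=4)
  D (down): (row=4, col=4) -> (row=5, col=4)
  D (down): blocked, stay at (row=5, col=4)
  R (right): (row=5, col=4) -> (row=5, col=5)
Final: (row=5, col=5)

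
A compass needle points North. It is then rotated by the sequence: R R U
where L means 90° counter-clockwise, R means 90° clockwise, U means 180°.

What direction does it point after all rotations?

Start: North
  R (right (90° clockwise)) -> East
  R (right (90° clockwise)) -> South
  U (U-turn (180°)) -> North
Final: North

Answer: Final heading: North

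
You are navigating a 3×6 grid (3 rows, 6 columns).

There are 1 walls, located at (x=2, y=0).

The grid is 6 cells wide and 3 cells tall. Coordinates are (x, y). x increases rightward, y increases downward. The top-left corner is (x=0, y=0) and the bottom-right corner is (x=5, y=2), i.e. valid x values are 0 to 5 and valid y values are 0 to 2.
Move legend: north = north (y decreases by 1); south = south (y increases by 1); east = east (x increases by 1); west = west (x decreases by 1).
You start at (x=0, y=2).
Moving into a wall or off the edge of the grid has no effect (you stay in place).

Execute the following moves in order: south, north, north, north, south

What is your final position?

Start: (x=0, y=2)
  south (south): blocked, stay at (x=0, y=2)
  north (north): (x=0, y=2) -> (x=0, y=1)
  north (north): (x=0, y=1) -> (x=0, y=0)
  north (north): blocked, stay at (x=0, y=0)
  south (south): (x=0, y=0) -> (x=0, y=1)
Final: (x=0, y=1)

Answer: Final position: (x=0, y=1)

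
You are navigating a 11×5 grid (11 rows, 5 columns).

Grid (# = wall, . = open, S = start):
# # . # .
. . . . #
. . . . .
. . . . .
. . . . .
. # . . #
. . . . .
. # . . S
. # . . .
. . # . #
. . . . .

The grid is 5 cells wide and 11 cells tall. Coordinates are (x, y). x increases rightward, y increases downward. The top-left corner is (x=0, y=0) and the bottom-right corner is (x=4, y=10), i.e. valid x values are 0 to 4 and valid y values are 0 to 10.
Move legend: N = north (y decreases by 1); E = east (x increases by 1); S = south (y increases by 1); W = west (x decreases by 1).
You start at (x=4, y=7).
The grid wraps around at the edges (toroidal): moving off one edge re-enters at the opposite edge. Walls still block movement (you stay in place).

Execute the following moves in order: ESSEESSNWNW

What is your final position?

Start: (x=4, y=7)
  E (east): (x=4, y=7) -> (x=0, y=7)
  S (south): (x=0, y=7) -> (x=0, y=8)
  S (south): (x=0, y=8) -> (x=0, y=9)
  E (east): (x=0, y=9) -> (x=1, y=9)
  E (east): blocked, stay at (x=1, y=9)
  S (south): (x=1, y=9) -> (x=1, y=10)
  S (south): blocked, stay at (x=1, y=10)
  N (north): (x=1, y=10) -> (x=1, y=9)
  W (west): (x=1, y=9) -> (x=0, y=9)
  N (north): (x=0, y=9) -> (x=0, y=8)
  W (west): (x=0, y=8) -> (x=4, y=8)
Final: (x=4, y=8)

Answer: Final position: (x=4, y=8)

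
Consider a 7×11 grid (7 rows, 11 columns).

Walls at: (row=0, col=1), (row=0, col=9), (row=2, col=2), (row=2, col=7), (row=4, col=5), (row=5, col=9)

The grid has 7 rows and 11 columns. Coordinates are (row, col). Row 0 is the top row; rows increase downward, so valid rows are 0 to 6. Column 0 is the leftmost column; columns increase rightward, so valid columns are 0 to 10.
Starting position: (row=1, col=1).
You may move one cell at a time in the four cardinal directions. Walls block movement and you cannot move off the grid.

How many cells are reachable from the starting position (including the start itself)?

Answer: Reachable cells: 71

Derivation:
BFS flood-fill from (row=1, col=1):
  Distance 0: (row=1, col=1)
  Distance 1: (row=1, col=0), (row=1, col=2), (row=2, col=1)
  Distance 2: (row=0, col=0), (row=0, col=2), (row=1, col=3), (row=2, col=0), (row=3, col=1)
  Distance 3: (row=0, col=3), (row=1, col=4), (row=2, col=3), (row=3, col=0), (row=3, col=2), (row=4, col=1)
  Distance 4: (row=0, col=4), (row=1, col=5), (row=2, col=4), (row=3, col=3), (row=4, col=0), (row=4, col=2), (row=5, col=1)
  Distance 5: (row=0, col=5), (row=1, col=6), (row=2, col=5), (row=3, col=4), (row=4, col=3), (row=5, col=0), (row=5, col=2), (row=6, col=1)
  Distance 6: (row=0, col=6), (row=1, col=7), (row=2, col=6), (row=3, col=5), (row=4, col=4), (row=5, col=3), (row=6, col=0), (row=6, col=2)
  Distance 7: (row=0, col=7), (row=1, col=8), (row=3, col=6), (row=5, col=4), (row=6, col=3)
  Distance 8: (row=0, col=8), (row=1, col=9), (row=2, col=8), (row=3, col=7), (row=4, col=6), (row=5, col=5), (row=6, col=4)
  Distance 9: (row=1, col=10), (row=2, col=9), (row=3, col=8), (row=4, col=7), (row=5, col=6), (row=6, col=5)
  Distance 10: (row=0, col=10), (row=2, col=10), (row=3, col=9), (row=4, col=8), (row=5, col=7), (row=6, col=6)
  Distance 11: (row=3, col=10), (row=4, col=9), (row=5, col=8), (row=6, col=7)
  Distance 12: (row=4, col=10), (row=6, col=8)
  Distance 13: (row=5, col=10), (row=6, col=9)
  Distance 14: (row=6, col=10)
Total reachable: 71 (grid has 71 open cells total)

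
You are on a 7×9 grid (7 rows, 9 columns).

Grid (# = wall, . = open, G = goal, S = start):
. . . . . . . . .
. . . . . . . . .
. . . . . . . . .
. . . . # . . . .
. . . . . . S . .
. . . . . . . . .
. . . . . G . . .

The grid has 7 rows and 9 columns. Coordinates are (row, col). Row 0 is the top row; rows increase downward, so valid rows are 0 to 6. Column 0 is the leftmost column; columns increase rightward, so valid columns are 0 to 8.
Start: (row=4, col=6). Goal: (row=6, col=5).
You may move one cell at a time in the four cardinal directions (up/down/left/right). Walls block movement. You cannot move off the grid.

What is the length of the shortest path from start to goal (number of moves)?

Answer: Shortest path length: 3

Derivation:
BFS from (row=4, col=6) until reaching (row=6, col=5):
  Distance 0: (row=4, col=6)
  Distance 1: (row=3, col=6), (row=4, col=5), (row=4, col=7), (row=5, col=6)
  Distance 2: (row=2, col=6), (row=3, col=5), (row=3, col=7), (row=4, col=4), (row=4, col=8), (row=5, col=5), (row=5, col=7), (row=6, col=6)
  Distance 3: (row=1, col=6), (row=2, col=5), (row=2, col=7), (row=3, col=8), (row=4, col=3), (row=5, col=4), (row=5, col=8), (row=6, col=5), (row=6, col=7)  <- goal reached here
One shortest path (3 moves): (row=4, col=6) -> (row=4, col=5) -> (row=5, col=5) -> (row=6, col=5)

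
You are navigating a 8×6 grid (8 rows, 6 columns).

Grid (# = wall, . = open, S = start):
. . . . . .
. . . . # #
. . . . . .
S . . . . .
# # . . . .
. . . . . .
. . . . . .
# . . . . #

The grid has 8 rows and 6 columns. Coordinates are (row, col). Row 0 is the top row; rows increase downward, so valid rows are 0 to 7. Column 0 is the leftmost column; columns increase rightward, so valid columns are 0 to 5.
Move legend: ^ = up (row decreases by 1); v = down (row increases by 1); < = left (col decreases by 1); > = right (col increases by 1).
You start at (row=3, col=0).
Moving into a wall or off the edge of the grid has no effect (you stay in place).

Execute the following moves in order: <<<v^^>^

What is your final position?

Start: (row=3, col=0)
  [×3]< (left): blocked, stay at (row=3, col=0)
  v (down): blocked, stay at (row=3, col=0)
  ^ (up): (row=3, col=0) -> (row=2, col=0)
  ^ (up): (row=2, col=0) -> (row=1, col=0)
  > (right): (row=1, col=0) -> (row=1, col=1)
  ^ (up): (row=1, col=1) -> (row=0, col=1)
Final: (row=0, col=1)

Answer: Final position: (row=0, col=1)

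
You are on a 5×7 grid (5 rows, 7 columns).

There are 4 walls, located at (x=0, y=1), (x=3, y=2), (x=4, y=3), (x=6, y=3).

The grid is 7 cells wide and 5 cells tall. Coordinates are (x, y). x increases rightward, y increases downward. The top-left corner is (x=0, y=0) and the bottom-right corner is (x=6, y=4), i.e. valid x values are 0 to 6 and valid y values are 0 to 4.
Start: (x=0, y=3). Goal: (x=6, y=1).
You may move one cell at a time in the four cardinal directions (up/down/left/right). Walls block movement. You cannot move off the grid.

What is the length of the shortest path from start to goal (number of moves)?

BFS from (x=0, y=3) until reaching (x=6, y=1):
  Distance 0: (x=0, y=3)
  Distance 1: (x=0, y=2), (x=1, y=3), (x=0, y=4)
  Distance 2: (x=1, y=2), (x=2, y=3), (x=1, y=4)
  Distance 3: (x=1, y=1), (x=2, y=2), (x=3, y=3), (x=2, y=4)
  Distance 4: (x=1, y=0), (x=2, y=1), (x=3, y=4)
  Distance 5: (x=0, y=0), (x=2, y=0), (x=3, y=1), (x=4, y=4)
  Distance 6: (x=3, y=0), (x=4, y=1), (x=5, y=4)
  Distance 7: (x=4, y=0), (x=5, y=1), (x=4, y=2), (x=5, y=3), (x=6, y=4)
  Distance 8: (x=5, y=0), (x=6, y=1), (x=5, y=2)  <- goal reached here
One shortest path (8 moves): (x=0, y=3) -> (x=1, y=3) -> (x=2, y=3) -> (x=2, y=2) -> (x=2, y=1) -> (x=3, y=1) -> (x=4, y=1) -> (x=5, y=1) -> (x=6, y=1)

Answer: Shortest path length: 8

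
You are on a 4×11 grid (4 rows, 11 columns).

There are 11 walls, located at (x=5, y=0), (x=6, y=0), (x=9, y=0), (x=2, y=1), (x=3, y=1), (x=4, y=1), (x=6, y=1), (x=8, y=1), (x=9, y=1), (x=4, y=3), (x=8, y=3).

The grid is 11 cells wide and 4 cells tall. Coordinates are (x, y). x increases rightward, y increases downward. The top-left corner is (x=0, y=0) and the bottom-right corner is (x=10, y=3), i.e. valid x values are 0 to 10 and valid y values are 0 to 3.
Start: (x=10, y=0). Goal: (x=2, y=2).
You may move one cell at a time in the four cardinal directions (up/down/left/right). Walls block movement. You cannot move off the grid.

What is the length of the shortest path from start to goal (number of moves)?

Answer: Shortest path length: 10

Derivation:
BFS from (x=10, y=0) until reaching (x=2, y=2):
  Distance 0: (x=10, y=0)
  Distance 1: (x=10, y=1)
  Distance 2: (x=10, y=2)
  Distance 3: (x=9, y=2), (x=10, y=3)
  Distance 4: (x=8, y=2), (x=9, y=3)
  Distance 5: (x=7, y=2)
  Distance 6: (x=7, y=1), (x=6, y=2), (x=7, y=3)
  Distance 7: (x=7, y=0), (x=5, y=2), (x=6, y=3)
  Distance 8: (x=8, y=0), (x=5, y=1), (x=4, y=2), (x=5, y=3)
  Distance 9: (x=3, y=2)
  Distance 10: (x=2, y=2), (x=3, y=3)  <- goal reached here
One shortest path (10 moves): (x=10, y=0) -> (x=10, y=1) -> (x=10, y=2) -> (x=9, y=2) -> (x=8, y=2) -> (x=7, y=2) -> (x=6, y=2) -> (x=5, y=2) -> (x=4, y=2) -> (x=3, y=2) -> (x=2, y=2)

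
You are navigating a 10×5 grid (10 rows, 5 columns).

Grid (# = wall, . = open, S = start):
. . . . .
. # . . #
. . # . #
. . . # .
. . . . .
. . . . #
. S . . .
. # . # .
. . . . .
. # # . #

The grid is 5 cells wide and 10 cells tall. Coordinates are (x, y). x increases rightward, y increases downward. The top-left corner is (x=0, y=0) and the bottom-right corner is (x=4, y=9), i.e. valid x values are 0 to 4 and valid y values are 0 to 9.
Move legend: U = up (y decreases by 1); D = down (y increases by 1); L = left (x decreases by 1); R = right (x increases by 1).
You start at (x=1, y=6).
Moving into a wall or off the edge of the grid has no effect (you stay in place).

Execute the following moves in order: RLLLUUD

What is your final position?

Start: (x=1, y=6)
  R (right): (x=1, y=6) -> (x=2, y=6)
  L (left): (x=2, y=6) -> (x=1, y=6)
  L (left): (x=1, y=6) -> (x=0, y=6)
  L (left): blocked, stay at (x=0, y=6)
  U (up): (x=0, y=6) -> (x=0, y=5)
  U (up): (x=0, y=5) -> (x=0, y=4)
  D (down): (x=0, y=4) -> (x=0, y=5)
Final: (x=0, y=5)

Answer: Final position: (x=0, y=5)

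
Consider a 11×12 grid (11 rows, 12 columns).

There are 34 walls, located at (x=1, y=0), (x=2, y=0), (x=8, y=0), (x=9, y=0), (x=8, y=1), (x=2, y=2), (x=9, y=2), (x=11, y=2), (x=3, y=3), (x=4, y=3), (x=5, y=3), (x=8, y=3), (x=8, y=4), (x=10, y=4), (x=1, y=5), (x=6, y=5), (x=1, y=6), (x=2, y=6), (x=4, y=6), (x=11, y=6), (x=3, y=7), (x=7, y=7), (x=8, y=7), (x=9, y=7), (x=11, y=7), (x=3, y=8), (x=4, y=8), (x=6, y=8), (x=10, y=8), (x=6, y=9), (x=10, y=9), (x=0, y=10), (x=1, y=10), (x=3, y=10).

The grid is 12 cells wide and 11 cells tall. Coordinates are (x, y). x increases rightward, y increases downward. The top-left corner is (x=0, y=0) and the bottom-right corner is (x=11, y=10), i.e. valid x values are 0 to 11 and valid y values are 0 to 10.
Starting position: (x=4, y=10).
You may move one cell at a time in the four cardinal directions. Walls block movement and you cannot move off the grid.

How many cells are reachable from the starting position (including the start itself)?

BFS flood-fill from (x=4, y=10):
  Distance 0: (x=4, y=10)
  Distance 1: (x=4, y=9), (x=5, y=10)
  Distance 2: (x=3, y=9), (x=5, y=9), (x=6, y=10)
  Distance 3: (x=5, y=8), (x=2, y=9), (x=7, y=10)
  Distance 4: (x=5, y=7), (x=2, y=8), (x=1, y=9), (x=7, y=9), (x=2, y=10), (x=8, y=10)
  Distance 5: (x=5, y=6), (x=2, y=7), (x=4, y=7), (x=6, y=7), (x=1, y=8), (x=7, y=8), (x=0, y=9), (x=8, y=9), (x=9, y=10)
  Distance 6: (x=5, y=5), (x=6, y=6), (x=1, y=7), (x=0, y=8), (x=8, y=8), (x=9, y=9), (x=10, y=10)
  Distance 7: (x=5, y=4), (x=4, y=5), (x=7, y=6), (x=0, y=7), (x=9, y=8), (x=11, y=10)
  Distance 8: (x=4, y=4), (x=6, y=4), (x=3, y=5), (x=7, y=5), (x=0, y=6), (x=8, y=6), (x=11, y=9)
  Distance 9: (x=6, y=3), (x=3, y=4), (x=7, y=4), (x=0, y=5), (x=2, y=5), (x=8, y=5), (x=3, y=6), (x=9, y=6), (x=11, y=8)
  Distance 10: (x=6, y=2), (x=7, y=3), (x=0, y=4), (x=2, y=4), (x=9, y=5), (x=10, y=6)
  Distance 11: (x=6, y=1), (x=5, y=2), (x=7, y=2), (x=0, y=3), (x=2, y=3), (x=1, y=4), (x=9, y=4), (x=10, y=5), (x=10, y=7)
  Distance 12: (x=6, y=0), (x=5, y=1), (x=7, y=1), (x=0, y=2), (x=4, y=2), (x=8, y=2), (x=1, y=3), (x=9, y=3), (x=11, y=5)
  Distance 13: (x=5, y=0), (x=7, y=0), (x=0, y=1), (x=4, y=1), (x=1, y=2), (x=3, y=2), (x=10, y=3), (x=11, y=4)
  Distance 14: (x=0, y=0), (x=4, y=0), (x=1, y=1), (x=3, y=1), (x=10, y=2), (x=11, y=3)
  Distance 15: (x=3, y=0), (x=2, y=1), (x=10, y=1)
  Distance 16: (x=10, y=0), (x=9, y=1), (x=11, y=1)
  Distance 17: (x=11, y=0)
Total reachable: 98 (grid has 98 open cells total)

Answer: Reachable cells: 98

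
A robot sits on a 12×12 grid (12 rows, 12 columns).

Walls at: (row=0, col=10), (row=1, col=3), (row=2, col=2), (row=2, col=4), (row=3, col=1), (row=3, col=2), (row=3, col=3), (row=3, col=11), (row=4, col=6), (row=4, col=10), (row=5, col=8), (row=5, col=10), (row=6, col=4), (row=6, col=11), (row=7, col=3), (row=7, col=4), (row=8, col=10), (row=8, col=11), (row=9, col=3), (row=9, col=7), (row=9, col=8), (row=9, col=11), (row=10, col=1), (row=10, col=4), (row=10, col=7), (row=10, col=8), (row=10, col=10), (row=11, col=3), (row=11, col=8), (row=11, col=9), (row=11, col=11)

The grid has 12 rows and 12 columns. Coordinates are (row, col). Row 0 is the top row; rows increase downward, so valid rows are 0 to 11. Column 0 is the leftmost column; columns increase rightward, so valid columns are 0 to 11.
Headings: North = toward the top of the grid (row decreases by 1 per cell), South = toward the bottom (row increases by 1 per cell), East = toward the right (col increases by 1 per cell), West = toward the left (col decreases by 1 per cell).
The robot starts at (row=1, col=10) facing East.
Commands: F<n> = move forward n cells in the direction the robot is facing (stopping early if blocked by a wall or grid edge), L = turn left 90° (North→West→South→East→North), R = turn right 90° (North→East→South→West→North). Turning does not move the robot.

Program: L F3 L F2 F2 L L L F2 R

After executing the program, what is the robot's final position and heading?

Start: (row=1, col=10), facing East
  L: turn left, now facing North
  F3: move forward 0/3 (blocked), now at (row=1, col=10)
  L: turn left, now facing West
  F2: move forward 2, now at (row=1, col=8)
  F2: move forward 2, now at (row=1, col=6)
  L: turn left, now facing South
  L: turn left, now facing East
  L: turn left, now facing North
  F2: move forward 1/2 (blocked), now at (row=0, col=6)
  R: turn right, now facing East
Final: (row=0, col=6), facing East

Answer: Final position: (row=0, col=6), facing East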